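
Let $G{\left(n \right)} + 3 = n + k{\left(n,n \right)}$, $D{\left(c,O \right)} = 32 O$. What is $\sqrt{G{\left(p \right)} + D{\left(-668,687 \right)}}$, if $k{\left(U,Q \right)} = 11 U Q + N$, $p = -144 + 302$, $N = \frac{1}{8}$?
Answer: $\frac{\sqrt{4747890}}{4} \approx 544.74$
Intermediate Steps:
$N = \frac{1}{8} \approx 0.125$
$p = 158$
$k{\left(U,Q \right)} = \frac{1}{8} + 11 Q U$ ($k{\left(U,Q \right)} = 11 U Q + \frac{1}{8} = 11 Q U + \frac{1}{8} = \frac{1}{8} + 11 Q U$)
$G{\left(n \right)} = - \frac{23}{8} + n + 11 n^{2}$ ($G{\left(n \right)} = -3 + \left(n + \left(\frac{1}{8} + 11 n n\right)\right) = -3 + \left(n + \left(\frac{1}{8} + 11 n^{2}\right)\right) = -3 + \left(\frac{1}{8} + n + 11 n^{2}\right) = - \frac{23}{8} + n + 11 n^{2}$)
$\sqrt{G{\left(p \right)} + D{\left(-668,687 \right)}} = \sqrt{\left(- \frac{23}{8} + 158 + 11 \cdot 158^{2}\right) + 32 \cdot 687} = \sqrt{\left(- \frac{23}{8} + 158 + 11 \cdot 24964\right) + 21984} = \sqrt{\left(- \frac{23}{8} + 158 + 274604\right) + 21984} = \sqrt{\frac{2198073}{8} + 21984} = \sqrt{\frac{2373945}{8}} = \frac{\sqrt{4747890}}{4}$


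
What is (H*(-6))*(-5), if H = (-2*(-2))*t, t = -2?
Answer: -240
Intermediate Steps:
H = -8 (H = -2*(-2)*(-2) = 4*(-2) = -8)
(H*(-6))*(-5) = -8*(-6)*(-5) = 48*(-5) = -240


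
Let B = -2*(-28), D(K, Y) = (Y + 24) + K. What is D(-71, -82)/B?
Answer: -129/56 ≈ -2.3036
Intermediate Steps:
D(K, Y) = 24 + K + Y (D(K, Y) = (24 + Y) + K = 24 + K + Y)
B = 56
D(-71, -82)/B = (24 - 71 - 82)/56 = -129*1/56 = -129/56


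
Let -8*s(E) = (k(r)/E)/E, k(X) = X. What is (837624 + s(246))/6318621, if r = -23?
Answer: 21343012205/161001123552 ≈ 0.13256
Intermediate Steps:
s(E) = 23/(8*E²) (s(E) = -(-23/E)/(8*E) = -(-23)/(8*E²) = 23/(8*E²))
(837624 + s(246))/6318621 = (837624 + (23/8)/246²)/6318621 = (837624 + (23/8)*(1/60516))*(1/6318621) = (837624 + 23/484128)*(1/6318621) = (405517231895/484128)*(1/6318621) = 21343012205/161001123552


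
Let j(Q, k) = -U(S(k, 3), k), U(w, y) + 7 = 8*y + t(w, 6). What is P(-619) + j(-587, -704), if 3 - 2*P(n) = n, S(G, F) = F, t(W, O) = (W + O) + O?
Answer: 5935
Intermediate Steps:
t(W, O) = W + 2*O (t(W, O) = (O + W) + O = W + 2*O)
U(w, y) = 5 + w + 8*y (U(w, y) = -7 + (8*y + (w + 2*6)) = -7 + (8*y + (w + 12)) = -7 + (8*y + (12 + w)) = -7 + (12 + w + 8*y) = 5 + w + 8*y)
P(n) = 3/2 - n/2
j(Q, k) = -8 - 8*k (j(Q, k) = -(5 + 3 + 8*k) = -(8 + 8*k) = -8 - 8*k)
P(-619) + j(-587, -704) = (3/2 - 1/2*(-619)) + (-8 - 8*(-704)) = (3/2 + 619/2) + (-8 + 5632) = 311 + 5624 = 5935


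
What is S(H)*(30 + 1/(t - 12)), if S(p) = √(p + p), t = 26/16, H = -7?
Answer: 2482*I*√14/83 ≈ 111.89*I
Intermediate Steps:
t = 13/8 (t = 26*(1/16) = 13/8 ≈ 1.6250)
S(p) = √2*√p (S(p) = √(2*p) = √2*√p)
S(H)*(30 + 1/(t - 12)) = (√2*√(-7))*(30 + 1/(13/8 - 12)) = (√2*(I*√7))*(30 + 1/(-83/8)) = (I*√14)*(30 - 8/83) = (I*√14)*(2482/83) = 2482*I*√14/83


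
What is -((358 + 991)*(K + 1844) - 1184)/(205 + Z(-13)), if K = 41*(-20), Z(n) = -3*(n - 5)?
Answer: -1380192/259 ≈ -5328.9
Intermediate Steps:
Z(n) = 15 - 3*n (Z(n) = -3*(-5 + n) = 15 - 3*n)
K = -820
-((358 + 991)*(K + 1844) - 1184)/(205 + Z(-13)) = -((358 + 991)*(-820 + 1844) - 1184)/(205 + (15 - 3*(-13))) = -(1349*1024 - 1184)/(205 + (15 + 39)) = -(1381376 - 1184)/(205 + 54) = -1380192/259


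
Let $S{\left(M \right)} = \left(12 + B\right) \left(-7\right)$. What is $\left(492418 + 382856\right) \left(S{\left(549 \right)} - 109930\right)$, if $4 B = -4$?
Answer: $-96286266918$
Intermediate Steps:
$B = -1$ ($B = \frac{1}{4} \left(-4\right) = -1$)
$S{\left(M \right)} = -77$ ($S{\left(M \right)} = \left(12 - 1\right) \left(-7\right) = 11 \left(-7\right) = -77$)
$\left(492418 + 382856\right) \left(S{\left(549 \right)} - 109930\right) = \left(492418 + 382856\right) \left(-77 - 109930\right) = 875274 \left(-110007\right) = -96286266918$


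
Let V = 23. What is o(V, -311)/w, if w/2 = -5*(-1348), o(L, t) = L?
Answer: 23/13480 ≈ 0.0017062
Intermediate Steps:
w = 13480 (w = 2*(-5*(-1348)) = 2*6740 = 13480)
o(V, -311)/w = 23/13480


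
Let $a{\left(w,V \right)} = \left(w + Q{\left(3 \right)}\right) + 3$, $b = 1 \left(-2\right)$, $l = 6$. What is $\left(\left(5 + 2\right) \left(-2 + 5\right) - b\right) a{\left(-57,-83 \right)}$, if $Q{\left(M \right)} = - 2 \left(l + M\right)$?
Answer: $-1656$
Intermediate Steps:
$b = -2$
$Q{\left(M \right)} = -12 - 2 M$ ($Q{\left(M \right)} = - 2 \left(6 + M\right) = -12 - 2 M$)
$a{\left(w,V \right)} = -15 + w$ ($a{\left(w,V \right)} = \left(w - 18\right) + 3 = \left(-18 + w\right) + 3 = -15 + w$)
$\left(\left(5 + 2\right) \left(-2 + 5\right) - b\right) a{\left(-57,-83 \right)} = \left(\left(5 + 2\right) \left(-2 + 5\right) - -2\right) \left(-15 - 57\right) = \left(7 \cdot 3 + 2\right) \left(-72\right) = \left(21 + 2\right) \left(-72\right) = 23 \left(-72\right) = -1656$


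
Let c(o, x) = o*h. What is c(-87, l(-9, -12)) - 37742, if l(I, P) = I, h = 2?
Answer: -37916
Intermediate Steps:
c(o, x) = 2*o (c(o, x) = o*2 = 2*o)
c(-87, l(-9, -12)) - 37742 = 2*(-87) - 37742 = -174 - 37742 = -37916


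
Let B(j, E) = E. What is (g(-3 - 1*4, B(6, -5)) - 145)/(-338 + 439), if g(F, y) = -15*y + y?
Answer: -75/101 ≈ -0.74257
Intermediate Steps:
g(F, y) = -14*y
(g(-3 - 1*4, B(6, -5)) - 145)/(-338 + 439) = (-14*(-5) - 145)/(-338 + 439) = (70 - 145)/101 = -75*1/101 = -75/101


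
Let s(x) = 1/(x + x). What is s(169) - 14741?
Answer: -4982457/338 ≈ -14741.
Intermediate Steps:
s(x) = 1/(2*x)
s(169) - 14741 = (½)/169 - 14741 = (½)*(1/169) - 14741 = 1/338 - 14741 = -4982457/338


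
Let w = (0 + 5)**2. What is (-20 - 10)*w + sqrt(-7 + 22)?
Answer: -750 + sqrt(15) ≈ -746.13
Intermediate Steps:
w = 25 (w = 5**2 = 25)
(-20 - 10)*w + sqrt(-7 + 22) = (-20 - 10)*25 + sqrt(-7 + 22) = -30*25 + sqrt(15) = -750 + sqrt(15)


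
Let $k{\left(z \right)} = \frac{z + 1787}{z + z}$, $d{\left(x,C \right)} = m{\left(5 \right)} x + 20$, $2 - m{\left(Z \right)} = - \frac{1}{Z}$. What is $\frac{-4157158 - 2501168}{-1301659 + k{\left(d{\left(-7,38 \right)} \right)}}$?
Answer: $\frac{76570749}{14966839} \approx 5.116$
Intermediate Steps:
$m{\left(Z \right)} = 2 + \frac{1}{Z}$ ($m{\left(Z \right)} = 2 - - \frac{1}{Z} = 2 + \frac{1}{Z}$)
$d{\left(x,C \right)} = 20 + \frac{11 x}{5}$ ($d{\left(x,C \right)} = \left(2 + \frac{1}{5}\right) x + 20 = \frac{11 x}{5} + 20 = 20 + \frac{11 x}{5}$)
$k{\left(z \right)} = \frac{1787 + z}{2 z}$
$\frac{-4157158 - 2501168}{-1301659 + k{\left(d{\left(-7,38 \right)} \right)}} = \frac{-4157158 - 2501168}{-1301659 + \frac{1787 + \left(20 + \frac{11}{5} \left(-7\right)\right)}{2 \left(20 + \frac{11}{5} \left(-7\right)\right)}} = - \frac{6658326}{-1301659 + \frac{1787 + \left(20 - \frac{77}{5}\right)}{2 \left(20 - \frac{77}{5}\right)}} = - \frac{6658326}{-1301659 + \frac{1787 + \frac{23}{5}}{2 \cdot \frac{23}{5}}} = - \frac{6658326}{-1301659 + \frac{1}{2} \cdot \frac{5}{23} \cdot \frac{8958}{5}} = - \frac{6658326}{-1301659 + \frac{4479}{23}} = - \frac{6658326}{- \frac{29933678}{23}} = \left(-6658326\right) \left(- \frac{23}{29933678}\right) = \frac{76570749}{14966839}$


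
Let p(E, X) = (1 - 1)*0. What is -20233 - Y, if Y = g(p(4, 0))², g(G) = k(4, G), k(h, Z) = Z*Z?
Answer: -20233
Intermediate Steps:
p(E, X) = 0 (p(E, X) = 0*0 = 0)
k(h, Z) = Z²
g(G) = G²
Y = 0 (Y = (0²)² = 0² = 0)
-20233 - Y = -20233 - 1*0 = -20233 + 0 = -20233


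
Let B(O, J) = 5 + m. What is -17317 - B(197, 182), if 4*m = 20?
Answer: -17327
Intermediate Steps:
m = 5 (m = (¼)*20 = 5)
B(O, J) = 10 (B(O, J) = 5 + 5 = 10)
-17317 - B(197, 182) = -17317 - 1*10 = -17317 - 10 = -17327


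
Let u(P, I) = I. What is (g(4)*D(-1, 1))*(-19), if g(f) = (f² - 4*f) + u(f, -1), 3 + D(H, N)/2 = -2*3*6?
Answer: -1482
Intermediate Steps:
D(H, N) = -78 (D(H, N) = -6 + 2*(-2*3*6) = -6 + 2*(-6*6) = -6 + 2*(-36) = -6 - 72 = -78)
g(f) = -1 + f² - 4*f (g(f) = (f² - 4*f) - 1 = -1 + f² - 4*f)
(g(4)*D(-1, 1))*(-19) = ((-1 + 4² - 4*4)*(-78))*(-19) = ((-1 + 16 - 16)*(-78))*(-19) = -1*(-78)*(-19) = 78*(-19) = -1482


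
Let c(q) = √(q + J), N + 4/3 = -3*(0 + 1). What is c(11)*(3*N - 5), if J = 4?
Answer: -18*√15 ≈ -69.714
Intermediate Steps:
N = -13/3 (N = -4/3 - 3*(0 + 1) = -4/3 - 3*1 = -4/3 - 3 = -13/3 ≈ -4.3333)
c(q) = √(4 + q) (c(q) = √(q + 4) = √(4 + q))
c(11)*(3*N - 5) = √(4 + 11)*(3*(-13/3) - 5) = √15*(-13 - 5) = √15*(-18) = -18*√15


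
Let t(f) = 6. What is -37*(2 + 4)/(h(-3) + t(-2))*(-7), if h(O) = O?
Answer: 518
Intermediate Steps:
-37*(2 + 4)/(h(-3) + t(-2))*(-7) = -37*(2 + 4)/(-3 + 6)*(-7) = -222/3*(-7) = -37*2*(-7) = -74*(-7) = 518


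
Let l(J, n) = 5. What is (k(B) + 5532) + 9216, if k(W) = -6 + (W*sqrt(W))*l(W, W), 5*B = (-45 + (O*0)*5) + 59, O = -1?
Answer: 14742 + 14*sqrt(70)/5 ≈ 14765.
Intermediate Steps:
B = 14/5 (B = ((-45 - 1*0*5) + 59)/5 = ((-45 + 0*5) + 59)/5 = ((-45 + 0) + 59)/5 = (-45 + 59)/5 = (1/5)*14 = 14/5 ≈ 2.8000)
k(W) = -6 + 5*W**(3/2) (k(W) = -6 + (W*sqrt(W))*5 = -6 + W**(3/2)*5 = -6 + 5*W**(3/2))
(k(B) + 5532) + 9216 = ((-6 + 5*(14/5)**(3/2)) + 5532) + 9216 = ((-6 + 5*(14*sqrt(70)/25)) + 5532) + 9216 = ((-6 + 14*sqrt(70)/5) + 5532) + 9216 = (5526 + 14*sqrt(70)/5) + 9216 = 14742 + 14*sqrt(70)/5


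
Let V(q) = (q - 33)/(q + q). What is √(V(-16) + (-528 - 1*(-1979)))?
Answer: √92962/8 ≈ 38.112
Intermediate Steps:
V(q) = (-33 + q)/(2*q) (V(q) = (-33 + q)/((2*q)) = (-33 + q)*(1/(2*q)) = (-33 + q)/(2*q))
√(V(-16) + (-528 - 1*(-1979))) = √((½)*(-33 - 16)/(-16) + (-528 - 1*(-1979))) = √((½)*(-1/16)*(-49) + (-528 + 1979)) = √(49/32 + 1451) = √(46481/32) = √92962/8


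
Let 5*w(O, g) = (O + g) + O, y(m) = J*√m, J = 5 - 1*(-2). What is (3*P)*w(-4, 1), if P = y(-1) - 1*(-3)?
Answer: -63/5 - 147*I/5 ≈ -12.6 - 29.4*I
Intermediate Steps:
J = 7 (J = 5 + 2 = 7)
y(m) = 7*√m
P = 3 + 7*I (P = 7*√(-1) - 1*(-3) = 7*I + 3 = 3 + 7*I ≈ 3.0 + 7.0*I)
w(O, g) = g/5 + 2*O/5 (w(O, g) = ((O + g) + O)/5 = (g + 2*O)/5 = g/5 + 2*O/5)
(3*P)*w(-4, 1) = (3*(3 + 7*I))*((⅕)*1 + (⅖)*(-4)) = (9 + 21*I)*(⅕ - 8/5) = (9 + 21*I)*(-7/5) = -63/5 - 147*I/5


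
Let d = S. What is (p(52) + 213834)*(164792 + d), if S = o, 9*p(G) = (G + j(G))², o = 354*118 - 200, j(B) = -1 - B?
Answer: 132382987516/3 ≈ 4.4128e+10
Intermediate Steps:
o = 41572 (o = 41772 - 200 = 41572)
p(G) = ⅑ (p(G) = (G + (-1 - G))²/9 = (⅑)*(-1)² = (⅑)*1 = ⅑)
S = 41572
d = 41572
(p(52) + 213834)*(164792 + d) = (⅑ + 213834)*(164792 + 41572) = (1924507/9)*206364 = 132382987516/3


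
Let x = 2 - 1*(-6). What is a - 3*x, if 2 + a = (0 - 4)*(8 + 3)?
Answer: -70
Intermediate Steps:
a = -46 (a = -2 + (0 - 4)*(8 + 3) = -2 - 4*11 = -2 - 44 = -46)
x = 8 (x = 2 + 6 = 8)
a - 3*x = -46 - 3*8 = -46 - 24 = -70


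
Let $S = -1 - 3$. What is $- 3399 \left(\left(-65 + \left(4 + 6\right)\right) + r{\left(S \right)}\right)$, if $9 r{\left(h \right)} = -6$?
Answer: $189211$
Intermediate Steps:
$S = -4$
$r{\left(h \right)} = - \frac{2}{3}$ ($r{\left(h \right)} = \frac{1}{9} \left(-6\right) = - \frac{2}{3}$)
$- 3399 \left(\left(-65 + \left(4 + 6\right)\right) + r{\left(S \right)}\right) = - 3399 \left(\left(-65 + \left(4 + 6\right)\right) - \frac{2}{3}\right) = - 3399 \left(\left(-65 + 10\right) - \frac{2}{3}\right) = - 3399 \left(-55 - \frac{2}{3}\right) = \left(-3399\right) \left(- \frac{167}{3}\right) = 189211$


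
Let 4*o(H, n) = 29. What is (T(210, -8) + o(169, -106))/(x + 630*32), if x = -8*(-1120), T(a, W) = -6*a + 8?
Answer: -383/8960 ≈ -0.042746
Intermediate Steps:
o(H, n) = 29/4 (o(H, n) = (¼)*29 = 29/4)
T(a, W) = 8 - 6*a
x = 8960
(T(210, -8) + o(169, -106))/(x + 630*32) = ((8 - 6*210) + 29/4)/(8960 + 630*32) = ((8 - 1260) + 29/4)/(8960 + 20160) = (-1252 + 29/4)/29120 = -4979/4*1/29120 = -383/8960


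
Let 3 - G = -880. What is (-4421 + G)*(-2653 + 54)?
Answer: 9195262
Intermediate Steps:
G = 883 (G = 3 - 1*(-880) = 3 + 880 = 883)
(-4421 + G)*(-2653 + 54) = (-4421 + 883)*(-2653 + 54) = -3538*(-2599) = 9195262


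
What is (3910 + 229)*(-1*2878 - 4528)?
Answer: -30653434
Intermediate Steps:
(3910 + 229)*(-1*2878 - 4528) = 4139*(-2878 - 4528) = 4139*(-7406) = -30653434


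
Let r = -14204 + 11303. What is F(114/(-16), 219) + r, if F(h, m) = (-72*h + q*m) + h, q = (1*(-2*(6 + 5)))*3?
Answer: -134793/8 ≈ -16849.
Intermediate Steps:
q = -66 (q = (1*(-2*11))*3 = (1*(-22))*3 = -22*3 = -66)
F(h, m) = -71*h - 66*m (F(h, m) = (-72*h - 66*m) + h = -71*h - 66*m)
r = -2901
F(114/(-16), 219) + r = (-8094/(-16) - 66*219) - 2901 = (-8094*(-1)/16 - 14454) - 2901 = (-71*(-57/8) - 14454) - 2901 = (4047/8 - 14454) - 2901 = -111585/8 - 2901 = -134793/8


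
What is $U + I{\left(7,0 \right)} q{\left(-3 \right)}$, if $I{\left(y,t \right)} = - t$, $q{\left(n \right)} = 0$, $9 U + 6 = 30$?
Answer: $\frac{8}{3} \approx 2.6667$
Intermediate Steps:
$U = \frac{8}{3}$ ($U = - \frac{2}{3} + \frac{1}{9} \cdot 30 = - \frac{2}{3} + \frac{10}{3} = \frac{8}{3} \approx 2.6667$)
$U + I{\left(7,0 \right)} q{\left(-3 \right)} = \frac{8}{3} + \left(-1\right) 0 \cdot 0 = \frac{8}{3} + 0 \cdot 0 = \frac{8}{3} + 0 = \frac{8}{3}$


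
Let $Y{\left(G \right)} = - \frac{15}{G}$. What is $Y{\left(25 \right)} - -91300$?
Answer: $\frac{456497}{5} \approx 91299.0$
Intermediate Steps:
$Y{\left(25 \right)} - -91300 = - \frac{15}{25} - -91300 = \left(-15\right) \frac{1}{25} + 91300 = - \frac{3}{5} + 91300 = \frac{456497}{5}$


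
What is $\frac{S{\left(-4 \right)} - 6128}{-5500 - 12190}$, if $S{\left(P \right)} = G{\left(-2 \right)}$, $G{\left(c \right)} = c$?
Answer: $\frac{613}{1769} \approx 0.34652$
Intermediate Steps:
$S{\left(P \right)} = -2$
$\frac{S{\left(-4 \right)} - 6128}{-5500 - 12190} = \frac{-2 - 6128}{-5500 - 12190} = - \frac{6130}{-17690} = \left(-6130\right) \left(- \frac{1}{17690}\right) = \frac{613}{1769}$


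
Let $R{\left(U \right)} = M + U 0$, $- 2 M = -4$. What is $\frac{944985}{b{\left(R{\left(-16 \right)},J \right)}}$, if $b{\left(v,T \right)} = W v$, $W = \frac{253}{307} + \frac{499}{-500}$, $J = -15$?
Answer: $- \frac{72527598750}{26693} \approx -2.7171 \cdot 10^{6}$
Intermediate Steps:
$M = 2$ ($M = \left(- \frac{1}{2}\right) \left(-4\right) = 2$)
$W = - \frac{26693}{153500}$ ($W = 253 \cdot \frac{1}{307} + 499 \left(- \frac{1}{500}\right) = \frac{253}{307} - \frac{499}{500} = - \frac{26693}{153500} \approx -0.1739$)
$R{\left(U \right)} = 2$ ($R{\left(U \right)} = 2 + U 0 = 2 + 0 = 2$)
$b{\left(v,T \right)} = - \frac{26693 v}{153500}$
$\frac{944985}{b{\left(R{\left(-16 \right)},J \right)}} = \frac{944985}{\left(- \frac{26693}{153500}\right) 2} = \frac{944985}{- \frac{26693}{76750}} = 944985 \left(- \frac{76750}{26693}\right) = - \frac{72527598750}{26693}$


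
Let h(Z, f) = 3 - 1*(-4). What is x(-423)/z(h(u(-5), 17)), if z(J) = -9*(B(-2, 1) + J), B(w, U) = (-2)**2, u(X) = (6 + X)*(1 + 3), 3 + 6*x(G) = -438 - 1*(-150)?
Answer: 97/198 ≈ 0.48990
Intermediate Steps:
x(G) = -97/2 (x(G) = -1/2 + (-438 - 1*(-150))/6 = -1/2 + (-438 + 150)/6 = -1/2 + (1/6)*(-288) = -1/2 - 48 = -97/2)
u(X) = 24 + 4*X (u(X) = (6 + X)*4 = 24 + 4*X)
h(Z, f) = 7 (h(Z, f) = 3 + 4 = 7)
B(w, U) = 4
z(J) = -36 - 9*J (z(J) = -9*(4 + J) = -36 - 9*J)
x(-423)/z(h(u(-5), 17)) = -97/(2*(-36 - 9*7)) = -97/(2*(-36 - 63)) = -97/2/(-99) = -97/2*(-1/99) = 97/198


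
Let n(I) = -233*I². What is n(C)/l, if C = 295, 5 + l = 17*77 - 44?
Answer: -4055365/252 ≈ -16093.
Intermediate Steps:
l = 1260 (l = -5 + (17*77 - 44) = -5 + (1309 - 44) = -5 + 1265 = 1260)
n(C)/l = -233*295²/1260 = -233*87025*(1/1260) = -20276825*1/1260 = -4055365/252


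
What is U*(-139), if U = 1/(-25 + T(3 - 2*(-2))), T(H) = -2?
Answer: 139/27 ≈ 5.1481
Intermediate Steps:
U = -1/27 (U = 1/(-25 - 2) = 1/(-27) = -1/27 ≈ -0.037037)
U*(-139) = -1/27*(-139) = 139/27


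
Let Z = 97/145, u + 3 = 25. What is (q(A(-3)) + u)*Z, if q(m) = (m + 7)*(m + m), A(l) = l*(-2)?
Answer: 17266/145 ≈ 119.08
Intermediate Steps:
u = 22 (u = -3 + 25 = 22)
A(l) = -2*l
q(m) = 2*m*(7 + m) (q(m) = (7 + m)*(2*m) = 2*m*(7 + m))
Z = 97/145 (Z = 97*(1/145) = 97/145 ≈ 0.66897)
(q(A(-3)) + u)*Z = (2*(-2*(-3))*(7 - 2*(-3)) + 22)*(97/145) = (2*6*(7 + 6) + 22)*(97/145) = (2*6*13 + 22)*(97/145) = (156 + 22)*(97/145) = 178*(97/145) = 17266/145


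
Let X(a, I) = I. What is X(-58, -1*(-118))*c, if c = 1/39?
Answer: 118/39 ≈ 3.0256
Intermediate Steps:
c = 1/39 ≈ 0.025641
X(-58, -1*(-118))*c = -1*(-118)*(1/39) = 118*(1/39) = 118/39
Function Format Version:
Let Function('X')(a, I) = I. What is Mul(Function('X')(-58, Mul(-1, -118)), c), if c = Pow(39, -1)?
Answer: Rational(118, 39) ≈ 3.0256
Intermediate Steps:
c = Rational(1, 39) ≈ 0.025641
Mul(Function('X')(-58, Mul(-1, -118)), c) = Mul(Mul(-1, -118), Rational(1, 39)) = Mul(118, Rational(1, 39)) = Rational(118, 39)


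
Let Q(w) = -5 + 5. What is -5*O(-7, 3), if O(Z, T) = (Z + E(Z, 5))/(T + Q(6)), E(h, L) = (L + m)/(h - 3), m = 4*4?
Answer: 91/6 ≈ 15.167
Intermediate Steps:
m = 16
Q(w) = 0
E(h, L) = (16 + L)/(-3 + h) (E(h, L) = (L + 16)/(h - 3) = (16 + L)/(-3 + h))
O(Z, T) = (Z + 21/(-3 + Z))/T (O(Z, T) = (Z + (16 + 5)/(-3 + Z))/(T + 0) = (Z + 21/(-3 + Z))/T)
-5*O(-7, 3) = -5*(21 - 7*(-3 - 7))/(3*(-3 - 7)) = -5*(21 - 7*(-10))/(3*(-10)) = -5*(-1)*(21 + 70)/(3*10) = -5*(-1)*91/(3*10) = -5*(-91/30) = 91/6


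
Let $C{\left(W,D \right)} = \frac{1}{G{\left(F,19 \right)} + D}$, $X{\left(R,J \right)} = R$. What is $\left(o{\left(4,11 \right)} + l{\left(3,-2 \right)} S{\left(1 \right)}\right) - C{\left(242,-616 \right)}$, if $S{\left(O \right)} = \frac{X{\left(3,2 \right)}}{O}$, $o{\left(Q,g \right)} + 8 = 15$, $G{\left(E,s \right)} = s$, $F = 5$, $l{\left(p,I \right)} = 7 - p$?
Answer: $\frac{11344}{597} \approx 19.002$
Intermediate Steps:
$o{\left(Q,g \right)} = 7$ ($o{\left(Q,g \right)} = -8 + 15 = 7$)
$S{\left(O \right)} = \frac{3}{O}$
$C{\left(W,D \right)} = \frac{1}{19 + D}$
$\left(o{\left(4,11 \right)} + l{\left(3,-2 \right)} S{\left(1 \right)}\right) - C{\left(242,-616 \right)} = \left(7 + \left(7 - 3\right) \frac{3}{1}\right) - \frac{1}{19 - 616} = \left(7 + \left(7 - 3\right) 3 \cdot 1\right) - \frac{1}{-597} = \left(7 + 4 \cdot 3\right) - - \frac{1}{597} = \left(7 + 12\right) + \frac{1}{597} = 19 + \frac{1}{597} = \frac{11344}{597}$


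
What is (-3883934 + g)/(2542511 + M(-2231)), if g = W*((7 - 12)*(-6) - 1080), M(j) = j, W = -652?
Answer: -1599667/1270140 ≈ -1.2594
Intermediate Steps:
g = 684600 (g = -652*((7 - 12)*(-6) - 1080) = -652*(-5*(-6) - 1080) = -652*(30 - 1080) = -652*(-1050) = 684600)
(-3883934 + g)/(2542511 + M(-2231)) = (-3883934 + 684600)/(2542511 - 2231) = -3199334/2540280 = -3199334*1/2540280 = -1599667/1270140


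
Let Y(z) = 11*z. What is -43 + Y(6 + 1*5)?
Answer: 78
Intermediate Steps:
-43 + Y(6 + 1*5) = -43 + 11*(6 + 1*5) = -43 + 11*(6 + 5) = -43 + 11*11 = -43 + 121 = 78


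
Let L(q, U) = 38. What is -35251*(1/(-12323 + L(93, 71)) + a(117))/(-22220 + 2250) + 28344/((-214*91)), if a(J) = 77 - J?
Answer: -1891701305057/26250465150 ≈ -72.063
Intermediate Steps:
-35251*(1/(-12323 + L(93, 71)) + a(117))/(-22220 + 2250) + 28344/((-214*91)) = -35251*(1/(-12323 + 38) + (77 - 1*117))/(-22220 + 2250) + 28344/((-214*91)) = -35251/((-19970/(1/(-12285) + (77 - 117)))) + 28344/(-19474) = -35251/((-19970/(-1/12285 - 40))) + 28344*(-1/19474) = -35251/((-19970/(-491401/12285))) - 14172/9737 = -35251/((-19970*(-12285/491401))) - 14172/9737 = -35251/245331450/491401 - 14172/9737 = -35251*491401/245331450 - 14172/9737 = -17322376651/245331450 - 14172/9737 = -1891701305057/26250465150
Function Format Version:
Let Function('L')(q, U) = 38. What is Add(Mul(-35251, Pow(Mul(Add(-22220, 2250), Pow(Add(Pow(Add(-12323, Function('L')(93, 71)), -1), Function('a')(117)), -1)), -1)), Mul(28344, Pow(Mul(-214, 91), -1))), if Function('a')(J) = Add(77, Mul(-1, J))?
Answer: Rational(-1891701305057, 26250465150) ≈ -72.063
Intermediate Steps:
Add(Mul(-35251, Pow(Mul(Add(-22220, 2250), Pow(Add(Pow(Add(-12323, Function('L')(93, 71)), -1), Function('a')(117)), -1)), -1)), Mul(28344, Pow(Mul(-214, 91), -1))) = Add(Mul(-35251, Pow(Mul(Add(-22220, 2250), Pow(Add(Pow(Add(-12323, 38), -1), Add(77, Mul(-1, 117))), -1)), -1)), Mul(28344, Pow(Mul(-214, 91), -1))) = Add(Mul(-35251, Pow(Mul(-19970, Pow(Add(Pow(-12285, -1), Add(77, -117)), -1)), -1)), Mul(28344, Pow(-19474, -1))) = Add(Mul(-35251, Pow(Mul(-19970, Pow(Add(Rational(-1, 12285), -40), -1)), -1)), Mul(28344, Rational(-1, 19474))) = Add(Mul(-35251, Pow(Mul(-19970, Pow(Rational(-491401, 12285), -1)), -1)), Rational(-14172, 9737)) = Add(Mul(-35251, Pow(Mul(-19970, Rational(-12285, 491401)), -1)), Rational(-14172, 9737)) = Add(Mul(-35251, Pow(Rational(245331450, 491401), -1)), Rational(-14172, 9737)) = Add(Mul(-35251, Rational(491401, 245331450)), Rational(-14172, 9737)) = Add(Rational(-17322376651, 245331450), Rational(-14172, 9737)) = Rational(-1891701305057, 26250465150)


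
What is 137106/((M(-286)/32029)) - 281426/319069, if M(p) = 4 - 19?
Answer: -467049808074832/1595345 ≈ -2.9276e+8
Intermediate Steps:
M(p) = -15
137106/((M(-286)/32029)) - 281426/319069 = 137106/((-15/32029)) - 281426/319069 = 137106/((-15*1/32029)) - 281426*1/319069 = 137106/(-15/32029) - 281426/319069 = 137106*(-32029/15) - 281426/319069 = -1463789358/5 - 281426/319069 = -467049808074832/1595345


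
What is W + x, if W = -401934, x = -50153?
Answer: -452087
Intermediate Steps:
W + x = -401934 - 50153 = -452087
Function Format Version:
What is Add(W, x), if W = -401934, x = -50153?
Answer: -452087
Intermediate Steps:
Add(W, x) = Add(-401934, -50153) = -452087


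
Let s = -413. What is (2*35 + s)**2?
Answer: 117649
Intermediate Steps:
(2*35 + s)**2 = (2*35 - 413)**2 = (70 - 413)**2 = (-343)**2 = 117649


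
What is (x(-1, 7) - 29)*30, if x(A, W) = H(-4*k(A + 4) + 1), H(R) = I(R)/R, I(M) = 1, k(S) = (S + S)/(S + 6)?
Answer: -888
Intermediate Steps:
k(S) = 2*S/(6 + S) (k(S) = (2*S)/(6 + S) = 2*S/(6 + S))
H(R) = 1/R
x(A, W) = 1/(1 - 8*(4 + A)/(10 + A)) (x(A, W) = 1/(-8*(A + 4)/(6 + (A + 4)) + 1) = 1/(-8*(4 + A)/(6 + (4 + A)) + 1) = 1/(-8*(4 + A)/(10 + A) + 1) = 1/(1 - 8*(4 + A)/(10 + A)))
(x(-1, 7) - 29)*30 = ((-10 - 1*(-1))/(22 + 7*(-1)) - 29)*30 = ((-10 + 1)/(22 - 7) - 29)*30 = (-9/15 - 29)*30 = ((1/15)*(-9) - 29)*30 = (-⅗ - 29)*30 = -148/5*30 = -888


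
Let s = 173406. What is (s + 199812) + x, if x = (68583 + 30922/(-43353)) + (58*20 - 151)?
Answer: 19197111008/43353 ≈ 4.4281e+5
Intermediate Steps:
x = 3016991054/43353 (x = (68583 + 30922*(-1/43353)) + (1160 - 151) = (68583 - 30922/43353) + 1009 = 2973247877/43353 + 1009 = 3016991054/43353 ≈ 69591.)
(s + 199812) + x = (173406 + 199812) + 3016991054/43353 = 373218 + 3016991054/43353 = 19197111008/43353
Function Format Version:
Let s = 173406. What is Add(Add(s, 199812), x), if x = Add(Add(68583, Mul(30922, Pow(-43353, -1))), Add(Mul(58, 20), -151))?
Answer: Rational(19197111008, 43353) ≈ 4.4281e+5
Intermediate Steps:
x = Rational(3016991054, 43353) (x = Add(Add(68583, Mul(30922, Rational(-1, 43353))), Add(1160, -151)) = Add(Add(68583, Rational(-30922, 43353)), 1009) = Add(Rational(2973247877, 43353), 1009) = Rational(3016991054, 43353) ≈ 69591.)
Add(Add(s, 199812), x) = Add(Add(173406, 199812), Rational(3016991054, 43353)) = Add(373218, Rational(3016991054, 43353)) = Rational(19197111008, 43353)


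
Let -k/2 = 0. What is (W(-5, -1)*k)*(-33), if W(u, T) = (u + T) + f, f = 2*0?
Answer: 0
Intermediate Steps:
k = 0 (k = -2*0 = 0)
f = 0
W(u, T) = T + u (W(u, T) = (u + T) + 0 = (T + u) + 0 = T + u)
(W(-5, -1)*k)*(-33) = ((-1 - 5)*0)*(-33) = -6*0*(-33) = 0*(-33) = 0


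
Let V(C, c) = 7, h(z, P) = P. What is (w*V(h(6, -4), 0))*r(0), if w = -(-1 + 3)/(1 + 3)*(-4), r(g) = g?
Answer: 0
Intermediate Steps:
w = 2 (w = -2/4*(-4) = -1*½*(-4) = -½*(-4) = 2)
(w*V(h(6, -4), 0))*r(0) = (2*7)*0 = 14*0 = 0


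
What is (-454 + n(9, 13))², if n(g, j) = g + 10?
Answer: 189225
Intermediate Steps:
n(g, j) = 10 + g
(-454 + n(9, 13))² = (-454 + (10 + 9))² = (-454 + 19)² = (-435)² = 189225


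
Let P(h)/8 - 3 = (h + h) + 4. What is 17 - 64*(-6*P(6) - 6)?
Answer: 58769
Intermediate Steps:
P(h) = 56 + 16*h (P(h) = 24 + 8*((h + h) + 4) = 24 + 8*(2*h + 4) = 24 + 8*(4 + 2*h) = 24 + (32 + 16*h) = 56 + 16*h)
17 - 64*(-6*P(6) - 6) = 17 - 64*(-6*(56 + 16*6) - 6) = 17 - 64*(-6*(56 + 96) - 6) = 17 - 64*(-6*152 - 6) = 17 - 64*(-912 - 6) = 17 - 64*(-918) = 17 + 58752 = 58769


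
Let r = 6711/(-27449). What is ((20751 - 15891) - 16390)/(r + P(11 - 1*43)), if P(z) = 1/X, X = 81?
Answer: 12817722285/258071 ≈ 49667.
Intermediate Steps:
r = -6711/27449 (r = 6711*(-1/27449) = -6711/27449 ≈ -0.24449)
P(z) = 1/81
((20751 - 15891) - 16390)/(r + P(11 - 1*43)) = ((20751 - 15891) - 16390)/(-6711/27449 + 1/81) = (4860 - 16390)/(-516142/2223369) = -11530*(-2223369/516142) = 12817722285/258071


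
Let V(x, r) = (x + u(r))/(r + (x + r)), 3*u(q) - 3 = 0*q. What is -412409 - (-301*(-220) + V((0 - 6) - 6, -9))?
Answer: -14358881/30 ≈ -4.7863e+5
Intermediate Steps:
u(q) = 1 (u(q) = 1 + (0*q)/3 = 1 + (1/3)*0 = 1 + 0 = 1)
V(x, r) = (1 + x)/(x + 2*r) (V(x, r) = (x + 1)/(r + (x + r)) = (1 + x)/(r + (r + x)) = (1 + x)/(x + 2*r))
-412409 - (-301*(-220) + V((0 - 6) - 6, -9)) = -412409 - (-301*(-220) + (1 + ((0 - 6) - 6))/(((0 - 6) - 6) + 2*(-9))) = -412409 - (66220 + (1 + (-6 - 6))/((-6 - 6) - 18)) = -412409 - (66220 + (1 - 12)/(-12 - 18)) = -412409 - (66220 - 11/(-30)) = -412409 - (66220 - 1/30*(-11)) = -412409 - (66220 + 11/30) = -412409 - 1*1986611/30 = -412409 - 1986611/30 = -14358881/30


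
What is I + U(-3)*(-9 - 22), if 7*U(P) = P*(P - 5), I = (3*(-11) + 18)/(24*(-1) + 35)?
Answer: -8289/77 ≈ -107.65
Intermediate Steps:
I = -15/11 (I = (-33 + 18)/(-24 + 35) = -15/11 ≈ -1.3636)
U(P) = P*(-5 + P)/7 (U(P) = (P*(P - 5))/7 = (P*(-5 + P))/7 = P*(-5 + P)/7)
I + U(-3)*(-9 - 22) = -15/11 + ((⅐)*(-3)*(-5 - 3))*(-9 - 22) = -15/11 + ((⅐)*(-3)*(-8))*(-31) = -15/11 + (24/7)*(-31) = -15/11 - 744/7 = -8289/77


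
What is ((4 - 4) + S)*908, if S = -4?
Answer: -3632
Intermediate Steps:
((4 - 4) + S)*908 = ((4 - 4) - 4)*908 = (0 - 4)*908 = -4*908 = -3632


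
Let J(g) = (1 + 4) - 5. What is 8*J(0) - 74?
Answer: -74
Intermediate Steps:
J(g) = 0 (J(g) = 5 - 5 = 0)
8*J(0) - 74 = 8*0 - 74 = 0 - 74 = -74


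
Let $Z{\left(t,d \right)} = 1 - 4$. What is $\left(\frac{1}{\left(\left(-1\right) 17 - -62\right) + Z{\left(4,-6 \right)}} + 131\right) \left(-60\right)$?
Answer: $- \frac{55030}{7} \approx -7861.4$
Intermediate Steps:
$Z{\left(t,d \right)} = -3$
$\left(\frac{1}{\left(\left(-1\right) 17 - -62\right) + Z{\left(4,-6 \right)}} + 131\right) \left(-60\right) = \left(\frac{1}{\left(\left(-1\right) 17 - -62\right) - 3} + 131\right) \left(-60\right) = \left(\frac{1}{\left(-17 + 62\right) - 3} + 131\right) \left(-60\right) = \left(\frac{1}{45 - 3} + 131\right) \left(-60\right) = \left(\frac{1}{42} + 131\right) \left(-60\right) = \frac{5503}{42} \left(-60\right) = - \frac{55030}{7}$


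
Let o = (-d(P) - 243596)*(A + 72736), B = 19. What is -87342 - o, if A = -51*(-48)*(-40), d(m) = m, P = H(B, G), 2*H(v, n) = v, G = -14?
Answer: -6135048254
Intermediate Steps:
H(v, n) = v/2
P = 19/2 (P = (1/2)*19 = 19/2 ≈ 9.5000)
A = -97920 (A = 2448*(-40) = -97920)
o = 6134960912 (o = (-1*19/2 - 243596)*(-97920 + 72736) = (-19/2 - 243596)*(-25184) = -487211/2*(-25184) = 6134960912)
-87342 - o = -87342 - 1*6134960912 = -87342 - 6134960912 = -6135048254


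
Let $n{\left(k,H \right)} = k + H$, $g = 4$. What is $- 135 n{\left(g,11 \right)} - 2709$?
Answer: $-4734$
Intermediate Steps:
$n{\left(k,H \right)} = H + k$
$- 135 n{\left(g,11 \right)} - 2709 = - 135 \left(11 + 4\right) - 2709 = \left(-135\right) 15 - 2709 = -2025 - 2709 = -4734$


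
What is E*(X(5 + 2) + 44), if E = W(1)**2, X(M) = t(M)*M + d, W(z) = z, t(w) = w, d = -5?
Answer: 88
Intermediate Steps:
X(M) = -5 + M**2 (X(M) = M*M - 5 = M**2 - 5 = -5 + M**2)
E = 1 (E = 1**2 = 1)
E*(X(5 + 2) + 44) = 1*((-5 + (5 + 2)**2) + 44) = 1*((-5 + 7**2) + 44) = 1*((-5 + 49) + 44) = 1*(44 + 44) = 1*88 = 88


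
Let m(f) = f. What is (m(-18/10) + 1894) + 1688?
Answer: 17901/5 ≈ 3580.2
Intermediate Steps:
(m(-18/10) + 1894) + 1688 = (-18/10 + 1894) + 1688 = (-18*⅒ + 1894) + 1688 = (-9/5 + 1894) + 1688 = 9461/5 + 1688 = 17901/5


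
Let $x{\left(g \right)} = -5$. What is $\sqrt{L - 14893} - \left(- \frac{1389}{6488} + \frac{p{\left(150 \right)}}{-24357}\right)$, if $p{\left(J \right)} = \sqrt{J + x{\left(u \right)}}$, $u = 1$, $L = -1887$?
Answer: $\frac{1389}{6488} + \frac{\sqrt{145}}{24357} + 2 i \sqrt{4195} \approx 0.21458 + 129.54 i$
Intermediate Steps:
$p{\left(J \right)} = \sqrt{-5 + J}$ ($p{\left(J \right)} = \sqrt{J - 5} = \sqrt{-5 + J}$)
$\sqrt{L - 14893} - \left(- \frac{1389}{6488} + \frac{p{\left(150 \right)}}{-24357}\right) = \sqrt{-1887 - 14893} - \left(- \frac{1389}{6488} + \frac{\sqrt{-5 + 150}}{-24357}\right) = \sqrt{-16780} - \left(\left(-1389\right) \frac{1}{6488} + \sqrt{145} \left(- \frac{1}{24357}\right)\right) = 2 i \sqrt{4195} - \left(- \frac{1389}{6488} - \frac{\sqrt{145}}{24357}\right) = 2 i \sqrt{4195} + \left(\frac{1389}{6488} + \frac{\sqrt{145}}{24357}\right) = \frac{1389}{6488} + \frac{\sqrt{145}}{24357} + 2 i \sqrt{4195}$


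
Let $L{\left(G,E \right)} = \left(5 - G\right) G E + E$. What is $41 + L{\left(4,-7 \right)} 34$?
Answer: $-1149$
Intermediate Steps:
$L{\left(G,E \right)} = E + E G \left(5 - G\right)$ ($L{\left(G,E \right)} = G \left(5 - G\right) E + E = E G \left(5 - G\right) + E = E + E G \left(5 - G\right)$)
$41 + L{\left(4,-7 \right)} 34 = 41 + - 7 \left(1 - 4^{2} + 5 \cdot 4\right) 34 = 41 + - 7 \left(1 - 16 + 20\right) 34 = 41 + \left(-7\right) 5 \cdot 34 = 41 - 1190 = -1149$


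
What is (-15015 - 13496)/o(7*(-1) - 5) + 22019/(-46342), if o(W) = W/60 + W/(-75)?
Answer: 33031397031/46342 ≈ 7.1277e+5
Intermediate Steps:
o(W) = W/300 (o(W) = W*(1/60) + W*(-1/75) = W/60 - W/75 = W/300)
(-15015 - 13496)/o(7*(-1) - 5) + 22019/(-46342) = (-15015 - 13496)/(((7*(-1) - 5)/300)) + 22019/(-46342) = -28511*300/(-7 - 5) + 22019*(-1/46342) = -28511/((1/300)*(-12)) - 22019/46342 = -28511/(-1/25) - 22019/46342 = -28511*(-25) - 22019/46342 = 712775 - 22019/46342 = 33031397031/46342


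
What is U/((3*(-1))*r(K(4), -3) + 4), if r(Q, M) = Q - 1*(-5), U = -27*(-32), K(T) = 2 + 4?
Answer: -864/29 ≈ -29.793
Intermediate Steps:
K(T) = 6
U = 864
r(Q, M) = 5 + Q (r(Q, M) = Q + 5 = 5 + Q)
U/((3*(-1))*r(K(4), -3) + 4) = 864/((3*(-1))*(5 + 6) + 4) = 864/(-3*11 + 4) = 864/(-33 + 4) = 864/(-29) = 864*(-1/29) = -864/29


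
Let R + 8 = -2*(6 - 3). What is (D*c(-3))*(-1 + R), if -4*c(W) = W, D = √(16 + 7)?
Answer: -45*√23/4 ≈ -53.953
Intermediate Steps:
D = √23 ≈ 4.7958
c(W) = -W/4
R = -14 (R = -8 - 2*(6 - 3) = -8 - 2*3 = -8 - 6 = -14)
(D*c(-3))*(-1 + R) = (√23*(-¼*(-3)))*(-1 - 14) = (√23*(¾))*(-15) = (3*√23/4)*(-15) = -45*√23/4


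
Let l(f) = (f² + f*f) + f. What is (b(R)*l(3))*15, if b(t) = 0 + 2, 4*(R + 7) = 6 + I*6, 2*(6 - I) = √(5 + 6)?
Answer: 630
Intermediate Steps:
I = 6 - √11/2 (I = 6 - √(5 + 6)/2 = 6 - √11/2 ≈ 4.3417)
l(f) = f + 2*f² (l(f) = (f² + f²) + f = 2*f² + f = f + 2*f²)
R = 7/2 - 3*√11/4 (R = -7 + (6 + (6 - √11/2)*6)/4 = -7 + (6 + (36 - 3*√11))/4 = -7 + (42 - 3*√11)/4 = -7 + (21/2 - 3*√11/4) = 7/2 - 3*√11/4 ≈ 1.0125)
b(t) = 2
(b(R)*l(3))*15 = (2*(3*(1 + 2*3)))*15 = (2*(3*(1 + 6)))*15 = (2*(3*7))*15 = (2*21)*15 = 42*15 = 630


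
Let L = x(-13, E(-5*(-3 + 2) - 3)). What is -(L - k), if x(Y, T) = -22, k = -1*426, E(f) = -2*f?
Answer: -404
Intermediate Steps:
k = -426
L = -22
-(L - k) = -(-22 - 1*(-426)) = -(-22 + 426) = -1*404 = -404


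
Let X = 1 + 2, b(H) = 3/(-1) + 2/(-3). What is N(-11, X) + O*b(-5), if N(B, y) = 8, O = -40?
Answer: 464/3 ≈ 154.67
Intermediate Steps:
b(H) = -11/3 (b(H) = 3*(-1) + 2*(-⅓) = -3 - ⅔ = -11/3)
X = 3
N(-11, X) + O*b(-5) = 8 - 40*(-11/3) = 8 + 440/3 = 464/3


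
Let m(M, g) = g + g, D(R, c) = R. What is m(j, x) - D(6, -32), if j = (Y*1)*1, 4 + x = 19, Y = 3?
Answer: 24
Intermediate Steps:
x = 15 (x = -4 + 19 = 15)
j = 3 (j = (3*1)*1 = 3*1 = 3)
m(M, g) = 2*g
m(j, x) - D(6, -32) = 2*15 - 1*6 = 30 - 6 = 24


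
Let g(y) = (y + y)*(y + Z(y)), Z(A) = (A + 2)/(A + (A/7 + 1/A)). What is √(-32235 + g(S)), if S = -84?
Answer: I*√1188129178635/8065 ≈ 135.15*I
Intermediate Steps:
Z(A) = (2 + A)/(1/A + 8*A/7) (Z(A) = (2 + A)/(A + (A*(⅐) + 1/A)) = (2 + A)/(A + (A/7 + 1/A)) = (2 + A)/(A + (1/A + A/7)) = (2 + A)/(1/A + 8*A/7))
g(y) = 2*y*(y + 7*y*(2 + y)/(7 + 8*y²)) (g(y) = (y + y)*(y + 7*y*(2 + y)/(7 + 8*y²)) = (2*y)*(y + 7*y*(2 + y)/(7 + 8*y²)) = 2*y*(y + 7*y*(2 + y)/(7 + 8*y²)))
√(-32235 + g(S)) = √(-32235 + (-84)²*(42 + 14*(-84) + 16*(-84)²)/(7 + 8*(-84)²)) = √(-32235 + 7056*(42 - 1176 + 16*7056)/(7 + 8*7056)) = √(-32235 + 7056*(42 - 1176 + 112896)/(7 + 56448)) = √(-32235 + 7056*111762/56455) = √(-32235 + 7056*(1/56455)*111762) = √(-32235 + 112656096/8065) = √(-147319179/8065) = I*√1188129178635/8065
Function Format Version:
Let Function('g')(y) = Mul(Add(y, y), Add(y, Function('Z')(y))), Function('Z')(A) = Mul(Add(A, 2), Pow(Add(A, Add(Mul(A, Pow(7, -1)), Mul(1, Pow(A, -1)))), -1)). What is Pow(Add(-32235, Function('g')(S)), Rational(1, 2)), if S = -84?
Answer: Mul(Rational(1, 8065), I, Pow(1188129178635, Rational(1, 2))) ≈ Mul(135.15, I)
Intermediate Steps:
Function('Z')(A) = Mul(Pow(Add(Pow(A, -1), Mul(Rational(8, 7), A)), -1), Add(2, A)) (Function('Z')(A) = Mul(Add(2, A), Pow(Add(A, Add(Mul(A, Rational(1, 7)), Pow(A, -1))), -1)) = Mul(Add(2, A), Pow(Add(A, Add(Mul(Rational(1, 7), A), Pow(A, -1))), -1)) = Mul(Add(2, A), Pow(Add(A, Add(Pow(A, -1), Mul(Rational(1, 7), A))), -1)) = Mul(Add(2, A), Pow(Add(Pow(A, -1), Mul(Rational(8, 7), A)), -1)) = Mul(Pow(Add(Pow(A, -1), Mul(Rational(8, 7), A)), -1), Add(2, A)))
Function('g')(y) = Mul(2, y, Add(y, Mul(7, y, Pow(Add(7, Mul(8, Pow(y, 2))), -1), Add(2, y)))) (Function('g')(y) = Mul(Add(y, y), Add(y, Mul(7, y, Pow(Add(7, Mul(8, Pow(y, 2))), -1), Add(2, y)))) = Mul(Mul(2, y), Add(y, Mul(7, y, Pow(Add(7, Mul(8, Pow(y, 2))), -1), Add(2, y)))) = Mul(2, y, Add(y, Mul(7, y, Pow(Add(7, Mul(8, Pow(y, 2))), -1), Add(2, y)))))
Pow(Add(-32235, Function('g')(S)), Rational(1, 2)) = Pow(Add(-32235, Mul(Pow(-84, 2), Pow(Add(7, Mul(8, Pow(-84, 2))), -1), Add(42, Mul(14, -84), Mul(16, Pow(-84, 2))))), Rational(1, 2)) = Pow(Add(-32235, Mul(7056, Pow(Add(7, Mul(8, 7056)), -1), Add(42, -1176, Mul(16, 7056)))), Rational(1, 2)) = Pow(Add(-32235, Mul(7056, Pow(Add(7, 56448), -1), Add(42, -1176, 112896))), Rational(1, 2)) = Pow(Add(-32235, Mul(7056, Pow(56455, -1), 111762)), Rational(1, 2)) = Pow(Add(-32235, Mul(7056, Rational(1, 56455), 111762)), Rational(1, 2)) = Pow(Add(-32235, Rational(112656096, 8065)), Rational(1, 2)) = Pow(Rational(-147319179, 8065), Rational(1, 2)) = Mul(Rational(1, 8065), I, Pow(1188129178635, Rational(1, 2)))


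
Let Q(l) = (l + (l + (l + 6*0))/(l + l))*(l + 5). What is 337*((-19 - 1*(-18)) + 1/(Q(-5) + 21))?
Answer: -6740/21 ≈ -320.95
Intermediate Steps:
Q(l) = (1 + l)*(5 + l) (Q(l) = (l + (l + (l + 0))/((2*l)))*(5 + l) = (l + (l + l)*(1/(2*l)))*(5 + l) = (l + (2*l)*(1/(2*l)))*(5 + l) = (l + 1)*(5 + l) = (1 + l)*(5 + l))
337*((-19 - 1*(-18)) + 1/(Q(-5) + 21)) = 337*((-19 - 1*(-18)) + 1/((5 + (-5)² + 6*(-5)) + 21)) = 337*((-19 + 18) + 1/((5 + 25 - 30) + 21)) = 337*(-1 + 1/(0 + 21)) = 337*(-1 + 1/21) = 337*(-20/21) = -6740/21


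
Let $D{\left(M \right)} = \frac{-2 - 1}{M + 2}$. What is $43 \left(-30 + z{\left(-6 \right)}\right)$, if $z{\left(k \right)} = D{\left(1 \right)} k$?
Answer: $-1032$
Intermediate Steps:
$D{\left(M \right)} = - \frac{3}{2 + M}$
$z{\left(k \right)} = - k$ ($z{\left(k \right)} = - \frac{3}{2 + 1} k = - \frac{3}{3} k = \left(-3\right) \frac{1}{3} k = - k$)
$43 \left(-30 + z{\left(-6 \right)}\right) = 43 \left(-30 - -6\right) = 43 \left(-30 + 6\right) = 43 \left(-24\right) = -1032$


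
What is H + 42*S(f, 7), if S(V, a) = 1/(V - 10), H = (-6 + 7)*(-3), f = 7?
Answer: -17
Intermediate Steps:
H = -3 (H = 1*(-3) = -3)
S(V, a) = 1/(-10 + V)
H + 42*S(f, 7) = -3 + 42/(-10 + 7) = -3 + 42/(-3) = -3 + 42*(-⅓) = -3 - 14 = -17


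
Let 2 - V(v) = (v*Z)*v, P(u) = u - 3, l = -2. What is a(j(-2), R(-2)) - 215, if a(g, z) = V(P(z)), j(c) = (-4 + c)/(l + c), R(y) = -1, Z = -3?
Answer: -165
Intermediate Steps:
P(u) = -3 + u
V(v) = 2 + 3*v² (V(v) = 2 - v*(-3)*v = 2 - (-3*v)*v = 2 - (-3)*v² = 2 + 3*v²)
j(c) = (-4 + c)/(-2 + c)
a(g, z) = 2 + 3*(-3 + z)²
a(j(-2), R(-2)) - 215 = (2 + 3*(-3 - 1)²) - 215 = (2 + 3*(-4)²) - 215 = (2 + 3*16) - 215 = (2 + 48) - 215 = 50 - 215 = -165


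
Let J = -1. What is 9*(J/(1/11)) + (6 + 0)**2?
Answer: -63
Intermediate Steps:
9*(J/(1/11)) + (6 + 0)**2 = 9*(-1/(1/11)) + (6 + 0)**2 = 9*(-1/1/11) + 6**2 = 9*(-1*11) + 36 = 9*(-11) + 36 = -99 + 36 = -63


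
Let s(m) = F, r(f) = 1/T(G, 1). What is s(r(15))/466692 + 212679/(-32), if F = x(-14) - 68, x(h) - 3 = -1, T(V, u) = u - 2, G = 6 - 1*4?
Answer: -8271299165/1244512 ≈ -6646.2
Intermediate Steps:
G = 2 (G = 6 - 4 = 2)
T(V, u) = -2 + u
x(h) = 2 (x(h) = 3 - 1 = 2)
r(f) = -1 (r(f) = 1/(-2 + 1) = 1/(-1) = -1)
F = -66 (F = 2 - 68 = -66)
s(m) = -66
s(r(15))/466692 + 212679/(-32) = -66/466692 + 212679/(-32) = -66*1/466692 + 212679*(-1/32) = -11/77782 - 212679/32 = -8271299165/1244512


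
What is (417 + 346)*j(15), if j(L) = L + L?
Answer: 22890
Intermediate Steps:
j(L) = 2*L
(417 + 346)*j(15) = (417 + 346)*(2*15) = 763*30 = 22890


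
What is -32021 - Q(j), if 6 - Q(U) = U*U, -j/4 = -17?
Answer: -27403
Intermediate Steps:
j = 68 (j = -4*(-17) = 68)
Q(U) = 6 - U**2 (Q(U) = 6 - U*U = 6 - U**2)
-32021 - Q(j) = -32021 - (6 - 1*68**2) = -32021 - (6 - 1*4624) = -32021 - (6 - 4624) = -32021 - 1*(-4618) = -32021 + 4618 = -27403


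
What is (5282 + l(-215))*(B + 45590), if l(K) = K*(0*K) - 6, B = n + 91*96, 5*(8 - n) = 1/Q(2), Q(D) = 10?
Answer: 7166651962/25 ≈ 2.8667e+8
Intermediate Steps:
n = 399/50 (n = 8 - 1/5/10 = 8 - 1/5*1/10 = 8 - 1/50 = 399/50 ≈ 7.9800)
B = 437199/50 (B = 399/50 + 91*96 = 399/50 + 8736 = 437199/50 ≈ 8744.0)
l(K) = -6 (l(K) = K*0 - 6 = 0 - 6 = -6)
(5282 + l(-215))*(B + 45590) = (5282 - 6)*(437199/50 + 45590) = 5276*(2716699/50) = 7166651962/25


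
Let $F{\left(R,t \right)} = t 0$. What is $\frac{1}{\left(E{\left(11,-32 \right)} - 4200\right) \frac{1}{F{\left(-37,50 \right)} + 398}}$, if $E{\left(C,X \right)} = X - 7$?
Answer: $- \frac{398}{4239} \approx -0.09389$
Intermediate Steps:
$F{\left(R,t \right)} = 0$
$E{\left(C,X \right)} = -7 + X$
$\frac{1}{\left(E{\left(11,-32 \right)} - 4200\right) \frac{1}{F{\left(-37,50 \right)} + 398}} = \frac{1}{\left(\left(-7 - 32\right) - 4200\right) \frac{1}{0 + 398}} = \frac{1}{\left(-39 - 4200\right) \frac{1}{398}} = \frac{1}{\left(-4239\right) \frac{1}{398}} = \frac{1}{- \frac{4239}{398}} = - \frac{398}{4239}$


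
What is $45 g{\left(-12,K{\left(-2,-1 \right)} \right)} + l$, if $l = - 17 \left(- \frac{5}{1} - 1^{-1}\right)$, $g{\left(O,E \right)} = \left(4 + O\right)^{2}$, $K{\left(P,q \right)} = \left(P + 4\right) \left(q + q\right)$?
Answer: $2982$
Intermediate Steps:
$K{\left(P,q \right)} = 2 q \left(4 + P\right)$ ($K{\left(P,q \right)} = \left(4 + P\right) 2 q = 2 q \left(4 + P\right)$)
$l = 102$ ($l = - 17 \left(\left(-5\right) 1 - 1\right) = - 17 \left(-5 - 1\right) = \left(-17\right) \left(-6\right) = 102$)
$45 g{\left(-12,K{\left(-2,-1 \right)} \right)} + l = 45 \left(4 - 12\right)^{2} + 102 = 45 \left(-8\right)^{2} + 102 = 45 \cdot 64 + 102 = 2880 + 102 = 2982$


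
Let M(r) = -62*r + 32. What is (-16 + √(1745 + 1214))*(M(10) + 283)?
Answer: 4880 - 305*√2959 ≈ -11711.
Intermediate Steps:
M(r) = 32 - 62*r
(-16 + √(1745 + 1214))*(M(10) + 283) = (-16 + √(1745 + 1214))*((32 - 62*10) + 283) = (-16 + √2959)*((32 - 620) + 283) = (-16 + √2959)*(-588 + 283) = (-16 + √2959)*(-305) = 4880 - 305*√2959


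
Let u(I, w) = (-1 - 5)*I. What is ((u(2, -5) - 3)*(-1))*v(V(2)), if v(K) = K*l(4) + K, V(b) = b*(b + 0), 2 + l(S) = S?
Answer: 180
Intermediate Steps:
l(S) = -2 + S
u(I, w) = -6*I
V(b) = b² (V(b) = b*b = b²)
v(K) = 3*K (v(K) = K*(-2 + 4) + K = K*2 + K = 2*K + K = 3*K)
((u(2, -5) - 3)*(-1))*v(V(2)) = ((-6*2 - 3)*(-1))*(3*2²) = ((-12 - 3)*(-1))*(3*4) = -15*(-1)*12 = 15*12 = 180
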